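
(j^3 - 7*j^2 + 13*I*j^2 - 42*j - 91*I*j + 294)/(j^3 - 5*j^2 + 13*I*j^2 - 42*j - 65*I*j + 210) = (j - 7)/(j - 5)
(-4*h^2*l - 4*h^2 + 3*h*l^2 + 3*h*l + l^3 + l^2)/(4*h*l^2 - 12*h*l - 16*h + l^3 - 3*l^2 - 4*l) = (-h + l)/(l - 4)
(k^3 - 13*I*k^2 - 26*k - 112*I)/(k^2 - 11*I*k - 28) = (k^2 - 6*I*k + 16)/(k - 4*I)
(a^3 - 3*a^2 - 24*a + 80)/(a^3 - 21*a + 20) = (a - 4)/(a - 1)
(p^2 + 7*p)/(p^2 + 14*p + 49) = p/(p + 7)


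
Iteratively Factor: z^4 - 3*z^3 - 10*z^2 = (z)*(z^3 - 3*z^2 - 10*z) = z*(z - 5)*(z^2 + 2*z) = z^2*(z - 5)*(z + 2)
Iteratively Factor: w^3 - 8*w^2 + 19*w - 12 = (w - 1)*(w^2 - 7*w + 12) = (w - 3)*(w - 1)*(w - 4)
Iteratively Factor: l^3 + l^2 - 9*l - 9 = (l + 1)*(l^2 - 9) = (l + 1)*(l + 3)*(l - 3)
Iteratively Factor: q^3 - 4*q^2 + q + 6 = (q + 1)*(q^2 - 5*q + 6) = (q - 2)*(q + 1)*(q - 3)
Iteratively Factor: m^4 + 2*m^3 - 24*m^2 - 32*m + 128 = (m - 2)*(m^3 + 4*m^2 - 16*m - 64) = (m - 2)*(m + 4)*(m^2 - 16) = (m - 2)*(m + 4)^2*(m - 4)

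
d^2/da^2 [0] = 0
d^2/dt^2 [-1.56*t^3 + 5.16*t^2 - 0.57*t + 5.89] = 10.32 - 9.36*t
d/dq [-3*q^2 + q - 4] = 1 - 6*q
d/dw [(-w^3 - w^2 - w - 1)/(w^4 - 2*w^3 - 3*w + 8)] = ((-3*w^2 - 2*w - 1)*(w^4 - 2*w^3 - 3*w + 8) - (-4*w^3 + 6*w^2 + 3)*(w^3 + w^2 + w + 1))/(w^4 - 2*w^3 - 3*w + 8)^2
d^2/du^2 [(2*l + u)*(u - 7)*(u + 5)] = 4*l + 6*u - 4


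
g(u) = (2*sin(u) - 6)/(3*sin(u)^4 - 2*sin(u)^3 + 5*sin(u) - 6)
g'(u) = (2*sin(u) - 6)*(-12*sin(u)^3*cos(u) + 6*sin(u)^2*cos(u) - 5*cos(u))/(3*sin(u)^4 - 2*sin(u)^3 + 5*sin(u) - 6)^2 + 2*cos(u)/(3*sin(u)^4 - 2*sin(u)^3 + 5*sin(u) - 6) = 2*(-9*sin(u)^4 + 40*sin(u)^3 - 18*sin(u)^2 + 9)*cos(u)/(3*sin(u)^4 - 2*sin(u)^3 + 5*sin(u) - 6)^2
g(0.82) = 2.00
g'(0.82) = 3.30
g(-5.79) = 1.37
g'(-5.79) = 1.13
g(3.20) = 0.97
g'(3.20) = -0.45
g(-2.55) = 0.87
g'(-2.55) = 0.11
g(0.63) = 1.55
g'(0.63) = 1.65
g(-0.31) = 0.89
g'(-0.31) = 0.21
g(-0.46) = 0.87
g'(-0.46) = 0.05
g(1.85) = 9.98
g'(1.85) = -66.75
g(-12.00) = 1.46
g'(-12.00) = 1.37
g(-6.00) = 1.18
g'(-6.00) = 0.75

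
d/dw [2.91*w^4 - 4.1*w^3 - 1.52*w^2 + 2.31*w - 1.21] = 11.64*w^3 - 12.3*w^2 - 3.04*w + 2.31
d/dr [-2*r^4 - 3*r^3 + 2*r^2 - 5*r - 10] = -8*r^3 - 9*r^2 + 4*r - 5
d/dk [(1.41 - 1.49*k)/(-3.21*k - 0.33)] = (16.107138*k + 1.655874)/(3.21*k + 0.33)^3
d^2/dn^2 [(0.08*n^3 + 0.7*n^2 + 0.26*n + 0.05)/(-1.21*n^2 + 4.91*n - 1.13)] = (-12.7174*n^3 + 7.96661399999999*n^2 + 3.302406*n - 6.946856)/(1.771561*n^6 - 21.566193*n^5 + 92.475702*n^4 - 158.651429*n^3 + 86.361606*n^2 - 18.808737*n + 1.442897)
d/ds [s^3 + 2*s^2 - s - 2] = 3*s^2 + 4*s - 1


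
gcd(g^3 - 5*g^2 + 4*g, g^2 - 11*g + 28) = g - 4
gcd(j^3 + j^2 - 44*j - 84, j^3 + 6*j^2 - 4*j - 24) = j^2 + 8*j + 12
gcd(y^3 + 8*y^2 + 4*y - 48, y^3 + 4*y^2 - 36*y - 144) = y^2 + 10*y + 24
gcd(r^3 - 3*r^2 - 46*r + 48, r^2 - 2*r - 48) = r^2 - 2*r - 48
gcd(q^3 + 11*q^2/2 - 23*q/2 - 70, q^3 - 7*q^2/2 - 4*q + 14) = q - 7/2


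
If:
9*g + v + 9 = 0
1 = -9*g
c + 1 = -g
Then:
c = -8/9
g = -1/9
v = -8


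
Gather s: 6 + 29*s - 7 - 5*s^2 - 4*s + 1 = -5*s^2 + 25*s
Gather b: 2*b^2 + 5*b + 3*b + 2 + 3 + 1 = 2*b^2 + 8*b + 6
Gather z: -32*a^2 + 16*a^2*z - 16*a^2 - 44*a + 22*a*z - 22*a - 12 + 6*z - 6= -48*a^2 - 66*a + z*(16*a^2 + 22*a + 6) - 18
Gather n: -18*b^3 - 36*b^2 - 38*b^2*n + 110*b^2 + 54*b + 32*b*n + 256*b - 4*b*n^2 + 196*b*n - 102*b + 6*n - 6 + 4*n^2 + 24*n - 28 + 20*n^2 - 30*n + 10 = -18*b^3 + 74*b^2 + 208*b + n^2*(24 - 4*b) + n*(-38*b^2 + 228*b) - 24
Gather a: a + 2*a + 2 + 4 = 3*a + 6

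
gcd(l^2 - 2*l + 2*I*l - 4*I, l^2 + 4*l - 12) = l - 2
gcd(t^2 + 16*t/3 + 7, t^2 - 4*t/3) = 1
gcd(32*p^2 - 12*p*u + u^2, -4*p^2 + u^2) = 1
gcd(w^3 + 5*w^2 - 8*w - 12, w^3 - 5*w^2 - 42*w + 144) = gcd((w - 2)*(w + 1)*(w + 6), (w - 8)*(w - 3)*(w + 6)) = w + 6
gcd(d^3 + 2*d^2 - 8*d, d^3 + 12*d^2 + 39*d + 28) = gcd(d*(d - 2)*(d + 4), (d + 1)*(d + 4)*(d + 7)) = d + 4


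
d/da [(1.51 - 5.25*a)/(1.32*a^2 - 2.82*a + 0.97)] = (6.93*a^2 - 3.9864*a - 0.834300000000001)/(1.7424*a^4 - 7.4448*a^3 + 10.5132*a^2 - 5.4708*a + 0.9409)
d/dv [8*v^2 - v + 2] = 16*v - 1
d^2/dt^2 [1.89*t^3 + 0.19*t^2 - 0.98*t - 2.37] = 11.34*t + 0.38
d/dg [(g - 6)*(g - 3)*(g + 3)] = 3*g^2 - 12*g - 9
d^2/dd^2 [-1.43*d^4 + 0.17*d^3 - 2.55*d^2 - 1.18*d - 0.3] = -17.16*d^2 + 1.02*d - 5.1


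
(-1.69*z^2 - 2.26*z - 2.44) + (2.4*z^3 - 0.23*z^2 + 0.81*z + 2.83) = 2.4*z^3 - 1.92*z^2 - 1.45*z + 0.39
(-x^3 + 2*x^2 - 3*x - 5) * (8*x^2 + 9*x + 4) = -8*x^5 + 7*x^4 - 10*x^3 - 59*x^2 - 57*x - 20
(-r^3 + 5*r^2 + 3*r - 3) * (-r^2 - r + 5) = r^5 - 4*r^4 - 13*r^3 + 25*r^2 + 18*r - 15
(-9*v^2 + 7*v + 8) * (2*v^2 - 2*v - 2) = -18*v^4 + 32*v^3 + 20*v^2 - 30*v - 16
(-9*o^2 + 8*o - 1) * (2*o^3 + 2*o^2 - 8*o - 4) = -18*o^5 - 2*o^4 + 86*o^3 - 30*o^2 - 24*o + 4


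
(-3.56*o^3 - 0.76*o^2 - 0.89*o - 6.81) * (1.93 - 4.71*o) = 16.7676*o^4 - 3.2912*o^3 + 2.7251*o^2 + 30.3574*o - 13.1433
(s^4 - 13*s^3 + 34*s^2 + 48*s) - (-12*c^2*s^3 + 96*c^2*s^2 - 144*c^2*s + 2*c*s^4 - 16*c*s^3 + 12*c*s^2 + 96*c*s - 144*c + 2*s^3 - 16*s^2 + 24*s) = 12*c^2*s^3 - 96*c^2*s^2 + 144*c^2*s - 2*c*s^4 + 16*c*s^3 - 12*c*s^2 - 96*c*s + 144*c + s^4 - 15*s^3 + 50*s^2 + 24*s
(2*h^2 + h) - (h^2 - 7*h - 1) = h^2 + 8*h + 1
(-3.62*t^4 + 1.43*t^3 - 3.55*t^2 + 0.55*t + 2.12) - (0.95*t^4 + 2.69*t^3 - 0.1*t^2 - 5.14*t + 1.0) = -4.57*t^4 - 1.26*t^3 - 3.45*t^2 + 5.69*t + 1.12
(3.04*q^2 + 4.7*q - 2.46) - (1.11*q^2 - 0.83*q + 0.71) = 1.93*q^2 + 5.53*q - 3.17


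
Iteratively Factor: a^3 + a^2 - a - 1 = (a + 1)*(a^2 - 1) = (a - 1)*(a + 1)*(a + 1)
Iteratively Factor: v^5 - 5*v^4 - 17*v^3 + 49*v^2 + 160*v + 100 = (v - 5)*(v^4 - 17*v^2 - 36*v - 20) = (v - 5)*(v + 2)*(v^3 - 2*v^2 - 13*v - 10) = (v - 5)*(v + 1)*(v + 2)*(v^2 - 3*v - 10) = (v - 5)*(v + 1)*(v + 2)^2*(v - 5)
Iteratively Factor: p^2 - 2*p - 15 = (p + 3)*(p - 5)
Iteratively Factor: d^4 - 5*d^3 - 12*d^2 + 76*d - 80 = (d - 5)*(d^3 - 12*d + 16) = (d - 5)*(d - 2)*(d^2 + 2*d - 8) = (d - 5)*(d - 2)^2*(d + 4)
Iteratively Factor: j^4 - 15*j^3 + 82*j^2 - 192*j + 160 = (j - 4)*(j^3 - 11*j^2 + 38*j - 40) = (j - 4)^2*(j^2 - 7*j + 10) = (j - 5)*(j - 4)^2*(j - 2)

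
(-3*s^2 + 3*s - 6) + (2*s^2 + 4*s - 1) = -s^2 + 7*s - 7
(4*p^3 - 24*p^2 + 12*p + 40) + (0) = 4*p^3 - 24*p^2 + 12*p + 40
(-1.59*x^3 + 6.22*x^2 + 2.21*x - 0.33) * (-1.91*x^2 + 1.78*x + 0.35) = 3.0369*x^5 - 14.7104*x^4 + 6.294*x^3 + 6.7411*x^2 + 0.1861*x - 0.1155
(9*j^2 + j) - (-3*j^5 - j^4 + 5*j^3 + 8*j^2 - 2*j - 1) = 3*j^5 + j^4 - 5*j^3 + j^2 + 3*j + 1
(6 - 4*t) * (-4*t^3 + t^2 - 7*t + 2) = 16*t^4 - 28*t^3 + 34*t^2 - 50*t + 12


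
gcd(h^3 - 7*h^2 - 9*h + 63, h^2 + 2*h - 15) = h - 3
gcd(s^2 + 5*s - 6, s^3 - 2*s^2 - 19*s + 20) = s - 1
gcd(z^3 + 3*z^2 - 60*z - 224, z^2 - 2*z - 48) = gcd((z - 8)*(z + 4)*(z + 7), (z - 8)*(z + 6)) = z - 8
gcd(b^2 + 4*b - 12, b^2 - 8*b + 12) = b - 2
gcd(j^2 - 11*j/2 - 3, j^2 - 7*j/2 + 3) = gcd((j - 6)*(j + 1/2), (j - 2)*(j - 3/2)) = 1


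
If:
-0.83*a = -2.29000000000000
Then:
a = 2.76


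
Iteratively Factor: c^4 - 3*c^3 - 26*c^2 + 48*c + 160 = (c - 4)*(c^3 + c^2 - 22*c - 40) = (c - 4)*(c + 2)*(c^2 - c - 20) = (c - 4)*(c + 2)*(c + 4)*(c - 5)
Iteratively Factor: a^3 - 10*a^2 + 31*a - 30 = (a - 2)*(a^2 - 8*a + 15) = (a - 3)*(a - 2)*(a - 5)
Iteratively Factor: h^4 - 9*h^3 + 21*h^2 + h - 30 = (h - 2)*(h^3 - 7*h^2 + 7*h + 15) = (h - 3)*(h - 2)*(h^2 - 4*h - 5) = (h - 5)*(h - 3)*(h - 2)*(h + 1)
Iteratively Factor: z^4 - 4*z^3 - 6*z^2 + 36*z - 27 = (z - 3)*(z^3 - z^2 - 9*z + 9) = (z - 3)*(z - 1)*(z^2 - 9) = (z - 3)^2*(z - 1)*(z + 3)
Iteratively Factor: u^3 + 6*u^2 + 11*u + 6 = (u + 2)*(u^2 + 4*u + 3) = (u + 2)*(u + 3)*(u + 1)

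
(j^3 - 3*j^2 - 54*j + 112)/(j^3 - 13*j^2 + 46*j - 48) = (j + 7)/(j - 3)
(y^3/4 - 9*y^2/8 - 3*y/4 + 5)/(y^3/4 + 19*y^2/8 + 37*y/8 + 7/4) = (2*y^2 - 13*y + 20)/(2*y^2 + 15*y + 7)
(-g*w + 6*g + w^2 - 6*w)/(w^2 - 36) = (-g + w)/(w + 6)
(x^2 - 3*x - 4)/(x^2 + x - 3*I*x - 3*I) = (x - 4)/(x - 3*I)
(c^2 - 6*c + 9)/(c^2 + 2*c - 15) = (c - 3)/(c + 5)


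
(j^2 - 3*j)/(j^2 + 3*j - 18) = j/(j + 6)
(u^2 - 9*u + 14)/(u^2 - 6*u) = (u^2 - 9*u + 14)/(u*(u - 6))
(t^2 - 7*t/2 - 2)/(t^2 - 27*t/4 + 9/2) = 2*(2*t^2 - 7*t - 4)/(4*t^2 - 27*t + 18)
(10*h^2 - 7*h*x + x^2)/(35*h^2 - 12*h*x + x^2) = (-2*h + x)/(-7*h + x)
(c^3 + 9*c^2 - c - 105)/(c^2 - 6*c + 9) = (c^2 + 12*c + 35)/(c - 3)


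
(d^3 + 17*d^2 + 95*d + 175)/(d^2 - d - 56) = (d^2 + 10*d + 25)/(d - 8)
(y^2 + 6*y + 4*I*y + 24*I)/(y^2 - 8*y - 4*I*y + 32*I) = (y^2 + y*(6 + 4*I) + 24*I)/(y^2 + y*(-8 - 4*I) + 32*I)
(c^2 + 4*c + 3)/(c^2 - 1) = (c + 3)/(c - 1)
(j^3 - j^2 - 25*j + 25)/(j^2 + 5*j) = j - 6 + 5/j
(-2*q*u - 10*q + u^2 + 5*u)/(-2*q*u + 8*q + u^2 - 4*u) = (u + 5)/(u - 4)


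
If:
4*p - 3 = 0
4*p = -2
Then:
No Solution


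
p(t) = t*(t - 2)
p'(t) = 2*t - 2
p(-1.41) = 4.81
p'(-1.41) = -4.82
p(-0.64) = 1.69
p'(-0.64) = -3.28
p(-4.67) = 31.15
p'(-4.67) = -11.34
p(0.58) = -0.82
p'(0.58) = -0.84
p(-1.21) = 3.88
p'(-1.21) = -4.42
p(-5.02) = 35.24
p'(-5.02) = -12.04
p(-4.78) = 32.41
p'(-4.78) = -11.56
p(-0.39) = 0.93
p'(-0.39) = -2.78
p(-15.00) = 255.00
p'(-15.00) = -32.00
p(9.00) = 63.00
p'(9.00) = 16.00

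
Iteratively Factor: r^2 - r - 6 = (r - 3)*(r + 2)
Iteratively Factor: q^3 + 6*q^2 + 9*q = (q + 3)*(q^2 + 3*q) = (q + 3)^2*(q)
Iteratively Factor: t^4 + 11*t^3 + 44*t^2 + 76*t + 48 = (t + 3)*(t^3 + 8*t^2 + 20*t + 16) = (t + 2)*(t + 3)*(t^2 + 6*t + 8) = (t + 2)^2*(t + 3)*(t + 4)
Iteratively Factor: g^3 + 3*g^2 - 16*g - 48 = (g + 3)*(g^2 - 16) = (g - 4)*(g + 3)*(g + 4)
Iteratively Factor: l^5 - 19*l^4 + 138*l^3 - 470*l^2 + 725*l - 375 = (l - 5)*(l^4 - 14*l^3 + 68*l^2 - 130*l + 75) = (l - 5)^2*(l^3 - 9*l^2 + 23*l - 15) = (l - 5)^2*(l - 3)*(l^2 - 6*l + 5) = (l - 5)^2*(l - 3)*(l - 1)*(l - 5)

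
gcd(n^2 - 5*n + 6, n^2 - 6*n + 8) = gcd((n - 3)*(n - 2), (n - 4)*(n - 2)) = n - 2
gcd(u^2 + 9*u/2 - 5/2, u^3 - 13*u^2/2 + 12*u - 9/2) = u - 1/2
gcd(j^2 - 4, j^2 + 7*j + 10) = j + 2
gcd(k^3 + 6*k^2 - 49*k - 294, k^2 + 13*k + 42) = k^2 + 13*k + 42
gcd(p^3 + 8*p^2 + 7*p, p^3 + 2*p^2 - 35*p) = p^2 + 7*p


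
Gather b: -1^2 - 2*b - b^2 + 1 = -b^2 - 2*b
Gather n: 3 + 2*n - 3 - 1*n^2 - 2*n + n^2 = 0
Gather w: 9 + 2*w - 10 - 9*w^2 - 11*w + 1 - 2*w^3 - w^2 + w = -2*w^3 - 10*w^2 - 8*w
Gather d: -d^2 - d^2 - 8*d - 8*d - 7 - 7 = -2*d^2 - 16*d - 14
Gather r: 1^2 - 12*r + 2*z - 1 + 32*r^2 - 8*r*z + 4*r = 32*r^2 + r*(-8*z - 8) + 2*z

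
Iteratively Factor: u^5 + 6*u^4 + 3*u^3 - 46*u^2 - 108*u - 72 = (u + 3)*(u^4 + 3*u^3 - 6*u^2 - 28*u - 24) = (u - 3)*(u + 3)*(u^3 + 6*u^2 + 12*u + 8) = (u - 3)*(u + 2)*(u + 3)*(u^2 + 4*u + 4) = (u - 3)*(u + 2)^2*(u + 3)*(u + 2)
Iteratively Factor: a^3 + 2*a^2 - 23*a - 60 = (a - 5)*(a^2 + 7*a + 12) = (a - 5)*(a + 3)*(a + 4)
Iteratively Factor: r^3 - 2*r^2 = (r)*(r^2 - 2*r) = r^2*(r - 2)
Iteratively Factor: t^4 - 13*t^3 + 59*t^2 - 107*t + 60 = (t - 5)*(t^3 - 8*t^2 + 19*t - 12) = (t - 5)*(t - 4)*(t^2 - 4*t + 3) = (t - 5)*(t - 4)*(t - 3)*(t - 1)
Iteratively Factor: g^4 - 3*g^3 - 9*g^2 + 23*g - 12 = (g - 1)*(g^3 - 2*g^2 - 11*g + 12) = (g - 1)*(g + 3)*(g^2 - 5*g + 4) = (g - 4)*(g - 1)*(g + 3)*(g - 1)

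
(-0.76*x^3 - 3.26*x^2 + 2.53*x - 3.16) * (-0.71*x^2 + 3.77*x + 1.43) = 0.5396*x^5 - 0.550600000000001*x^4 - 15.1733*x^3 + 7.1199*x^2 - 8.2953*x - 4.5188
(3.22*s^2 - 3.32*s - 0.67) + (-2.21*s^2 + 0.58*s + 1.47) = 1.01*s^2 - 2.74*s + 0.8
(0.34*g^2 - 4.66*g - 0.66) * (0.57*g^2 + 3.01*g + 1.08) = 0.1938*g^4 - 1.6328*g^3 - 14.0356*g^2 - 7.0194*g - 0.7128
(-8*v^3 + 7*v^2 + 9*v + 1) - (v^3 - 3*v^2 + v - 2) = -9*v^3 + 10*v^2 + 8*v + 3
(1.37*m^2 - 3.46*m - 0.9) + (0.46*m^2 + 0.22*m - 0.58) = 1.83*m^2 - 3.24*m - 1.48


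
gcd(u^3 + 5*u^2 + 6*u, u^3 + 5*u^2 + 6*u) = u^3 + 5*u^2 + 6*u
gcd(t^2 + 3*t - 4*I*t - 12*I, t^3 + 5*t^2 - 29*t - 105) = t + 3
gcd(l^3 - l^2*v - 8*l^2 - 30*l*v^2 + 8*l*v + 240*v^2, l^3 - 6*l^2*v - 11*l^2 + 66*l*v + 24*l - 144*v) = -l^2 + 6*l*v + 8*l - 48*v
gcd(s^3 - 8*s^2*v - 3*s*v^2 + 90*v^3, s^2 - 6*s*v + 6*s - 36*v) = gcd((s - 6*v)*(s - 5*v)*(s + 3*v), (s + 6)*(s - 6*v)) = s - 6*v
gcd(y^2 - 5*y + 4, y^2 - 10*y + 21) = 1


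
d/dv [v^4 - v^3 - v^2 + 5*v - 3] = 4*v^3 - 3*v^2 - 2*v + 5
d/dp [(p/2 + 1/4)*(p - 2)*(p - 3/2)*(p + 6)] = 2*p^3 + 9*p^2/2 - 67*p/4 + 9/2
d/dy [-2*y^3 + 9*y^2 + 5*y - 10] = -6*y^2 + 18*y + 5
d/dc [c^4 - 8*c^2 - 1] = 4*c*(c^2 - 4)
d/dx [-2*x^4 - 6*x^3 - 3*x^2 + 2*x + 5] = -8*x^3 - 18*x^2 - 6*x + 2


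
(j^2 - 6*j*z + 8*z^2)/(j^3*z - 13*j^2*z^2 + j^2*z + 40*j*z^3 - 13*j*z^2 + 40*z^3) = (j^2 - 6*j*z + 8*z^2)/(z*(j^3 - 13*j^2*z + j^2 + 40*j*z^2 - 13*j*z + 40*z^2))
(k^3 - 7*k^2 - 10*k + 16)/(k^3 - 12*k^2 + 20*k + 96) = (k - 1)/(k - 6)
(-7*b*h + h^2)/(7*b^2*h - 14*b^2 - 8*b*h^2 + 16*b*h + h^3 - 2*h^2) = -h/(b*h - 2*b - h^2 + 2*h)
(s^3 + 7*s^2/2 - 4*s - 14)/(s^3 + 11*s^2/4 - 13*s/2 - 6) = 2*(2*s^2 + 11*s + 14)/(4*s^2 + 19*s + 12)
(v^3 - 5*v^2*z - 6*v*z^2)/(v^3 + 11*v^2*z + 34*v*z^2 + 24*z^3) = v*(v - 6*z)/(v^2 + 10*v*z + 24*z^2)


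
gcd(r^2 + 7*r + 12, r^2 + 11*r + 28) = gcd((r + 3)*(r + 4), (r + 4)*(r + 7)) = r + 4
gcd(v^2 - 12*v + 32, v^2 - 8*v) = v - 8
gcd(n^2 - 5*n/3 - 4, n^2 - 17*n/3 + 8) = n - 3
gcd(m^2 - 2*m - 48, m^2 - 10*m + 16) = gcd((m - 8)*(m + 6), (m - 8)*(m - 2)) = m - 8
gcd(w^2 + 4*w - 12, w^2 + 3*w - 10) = w - 2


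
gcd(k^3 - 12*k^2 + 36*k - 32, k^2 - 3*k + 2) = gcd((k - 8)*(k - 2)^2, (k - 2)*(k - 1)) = k - 2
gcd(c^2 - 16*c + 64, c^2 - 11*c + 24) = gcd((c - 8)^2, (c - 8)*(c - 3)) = c - 8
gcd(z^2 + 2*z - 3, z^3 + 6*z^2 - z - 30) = z + 3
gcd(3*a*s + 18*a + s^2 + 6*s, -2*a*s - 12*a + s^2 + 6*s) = s + 6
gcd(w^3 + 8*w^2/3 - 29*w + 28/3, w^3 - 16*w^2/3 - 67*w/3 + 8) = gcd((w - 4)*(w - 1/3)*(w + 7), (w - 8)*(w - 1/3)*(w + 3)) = w - 1/3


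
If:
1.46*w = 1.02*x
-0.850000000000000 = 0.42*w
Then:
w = -2.02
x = -2.90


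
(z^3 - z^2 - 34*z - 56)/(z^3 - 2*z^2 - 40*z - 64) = (z - 7)/(z - 8)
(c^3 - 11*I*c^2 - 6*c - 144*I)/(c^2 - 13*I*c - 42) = (c^2 - 5*I*c + 24)/(c - 7*I)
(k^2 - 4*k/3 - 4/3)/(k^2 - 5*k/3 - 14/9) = 3*(k - 2)/(3*k - 7)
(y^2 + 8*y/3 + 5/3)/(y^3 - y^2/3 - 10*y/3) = (y + 1)/(y*(y - 2))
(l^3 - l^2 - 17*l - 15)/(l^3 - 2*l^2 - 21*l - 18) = (l - 5)/(l - 6)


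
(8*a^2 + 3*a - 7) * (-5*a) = -40*a^3 - 15*a^2 + 35*a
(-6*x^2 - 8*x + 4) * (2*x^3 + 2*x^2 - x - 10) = -12*x^5 - 28*x^4 - 2*x^3 + 76*x^2 + 76*x - 40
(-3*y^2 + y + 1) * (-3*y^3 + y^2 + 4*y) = 9*y^5 - 6*y^4 - 14*y^3 + 5*y^2 + 4*y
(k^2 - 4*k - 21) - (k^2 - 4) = -4*k - 17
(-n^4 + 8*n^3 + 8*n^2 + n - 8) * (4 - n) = n^5 - 12*n^4 + 24*n^3 + 31*n^2 + 12*n - 32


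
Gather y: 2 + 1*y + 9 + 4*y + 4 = 5*y + 15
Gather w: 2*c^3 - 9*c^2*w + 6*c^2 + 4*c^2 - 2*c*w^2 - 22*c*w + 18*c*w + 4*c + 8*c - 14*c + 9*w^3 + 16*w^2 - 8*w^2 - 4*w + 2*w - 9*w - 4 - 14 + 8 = 2*c^3 + 10*c^2 - 2*c + 9*w^3 + w^2*(8 - 2*c) + w*(-9*c^2 - 4*c - 11) - 10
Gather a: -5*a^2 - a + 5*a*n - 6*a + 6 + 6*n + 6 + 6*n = -5*a^2 + a*(5*n - 7) + 12*n + 12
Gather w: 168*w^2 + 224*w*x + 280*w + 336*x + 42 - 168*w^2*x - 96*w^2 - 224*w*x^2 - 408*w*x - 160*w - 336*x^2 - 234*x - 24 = w^2*(72 - 168*x) + w*(-224*x^2 - 184*x + 120) - 336*x^2 + 102*x + 18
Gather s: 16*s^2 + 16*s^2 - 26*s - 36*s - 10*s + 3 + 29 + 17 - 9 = 32*s^2 - 72*s + 40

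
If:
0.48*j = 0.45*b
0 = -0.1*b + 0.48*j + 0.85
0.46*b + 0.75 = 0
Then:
No Solution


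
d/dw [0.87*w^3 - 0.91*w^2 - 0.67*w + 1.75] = 2.61*w^2 - 1.82*w - 0.67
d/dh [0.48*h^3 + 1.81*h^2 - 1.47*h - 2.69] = 1.44*h^2 + 3.62*h - 1.47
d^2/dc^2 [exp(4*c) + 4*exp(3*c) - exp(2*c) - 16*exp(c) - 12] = 4*(4*exp(3*c) + 9*exp(2*c) - exp(c) - 4)*exp(c)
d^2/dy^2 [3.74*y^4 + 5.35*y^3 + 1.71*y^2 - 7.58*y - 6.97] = 44.88*y^2 + 32.1*y + 3.42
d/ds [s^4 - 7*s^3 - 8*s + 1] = 4*s^3 - 21*s^2 - 8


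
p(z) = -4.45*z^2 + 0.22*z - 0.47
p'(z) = 0.22 - 8.9*z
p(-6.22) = -174.00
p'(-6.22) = 55.58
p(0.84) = -3.43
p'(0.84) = -7.26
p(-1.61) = -12.36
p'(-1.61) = 14.55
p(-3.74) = -63.54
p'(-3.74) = 33.51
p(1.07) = -5.33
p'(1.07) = -9.30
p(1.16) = -6.20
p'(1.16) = -10.10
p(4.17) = -76.93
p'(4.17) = -36.89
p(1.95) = -16.96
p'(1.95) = -17.14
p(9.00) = -358.94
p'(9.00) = -79.88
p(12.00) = -638.63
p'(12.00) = -106.58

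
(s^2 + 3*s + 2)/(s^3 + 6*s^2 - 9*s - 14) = (s + 2)/(s^2 + 5*s - 14)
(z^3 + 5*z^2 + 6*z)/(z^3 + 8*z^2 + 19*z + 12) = z*(z + 2)/(z^2 + 5*z + 4)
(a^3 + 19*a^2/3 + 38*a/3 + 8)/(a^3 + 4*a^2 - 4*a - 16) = (a^2 + 13*a/3 + 4)/(a^2 + 2*a - 8)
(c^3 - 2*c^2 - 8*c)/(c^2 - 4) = c*(c - 4)/(c - 2)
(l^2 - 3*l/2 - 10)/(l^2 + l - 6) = (l^2 - 3*l/2 - 10)/(l^2 + l - 6)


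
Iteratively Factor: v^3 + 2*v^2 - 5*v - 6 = (v + 1)*(v^2 + v - 6) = (v + 1)*(v + 3)*(v - 2)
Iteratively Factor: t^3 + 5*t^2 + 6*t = (t)*(t^2 + 5*t + 6) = t*(t + 2)*(t + 3)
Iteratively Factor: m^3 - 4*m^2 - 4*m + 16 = (m - 4)*(m^2 - 4) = (m - 4)*(m - 2)*(m + 2)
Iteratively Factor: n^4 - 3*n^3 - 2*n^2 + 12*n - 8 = (n - 2)*(n^3 - n^2 - 4*n + 4) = (n - 2)*(n - 1)*(n^2 - 4) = (n - 2)^2*(n - 1)*(n + 2)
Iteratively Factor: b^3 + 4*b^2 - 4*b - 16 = (b + 2)*(b^2 + 2*b - 8) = (b - 2)*(b + 2)*(b + 4)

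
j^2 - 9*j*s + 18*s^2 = (j - 6*s)*(j - 3*s)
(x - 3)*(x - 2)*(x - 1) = x^3 - 6*x^2 + 11*x - 6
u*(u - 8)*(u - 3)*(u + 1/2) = u^4 - 21*u^3/2 + 37*u^2/2 + 12*u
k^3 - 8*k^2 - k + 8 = (k - 8)*(k - 1)*(k + 1)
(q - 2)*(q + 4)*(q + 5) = q^3 + 7*q^2 + 2*q - 40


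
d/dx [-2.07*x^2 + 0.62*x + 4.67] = 0.62 - 4.14*x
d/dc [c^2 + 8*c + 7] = 2*c + 8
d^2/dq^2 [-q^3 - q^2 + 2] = -6*q - 2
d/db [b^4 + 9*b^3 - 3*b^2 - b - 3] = 4*b^3 + 27*b^2 - 6*b - 1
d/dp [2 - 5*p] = -5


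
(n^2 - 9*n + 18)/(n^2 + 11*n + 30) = (n^2 - 9*n + 18)/(n^2 + 11*n + 30)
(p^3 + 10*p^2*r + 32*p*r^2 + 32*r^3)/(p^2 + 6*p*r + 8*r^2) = p + 4*r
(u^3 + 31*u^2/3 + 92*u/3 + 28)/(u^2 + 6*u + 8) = (u^2 + 25*u/3 + 14)/(u + 4)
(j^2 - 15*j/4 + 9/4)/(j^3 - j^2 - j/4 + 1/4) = (4*j^2 - 15*j + 9)/(4*j^3 - 4*j^2 - j + 1)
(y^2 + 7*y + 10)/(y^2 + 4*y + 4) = (y + 5)/(y + 2)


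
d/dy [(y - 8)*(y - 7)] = 2*y - 15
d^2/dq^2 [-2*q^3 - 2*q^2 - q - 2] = -12*q - 4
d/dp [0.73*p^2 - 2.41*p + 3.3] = 1.46*p - 2.41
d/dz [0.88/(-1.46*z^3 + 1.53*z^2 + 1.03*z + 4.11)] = (3.8544*z^2 - 2.6928*z - 0.9064)/(-1.46*z^3 + 1.53*z^2 + 1.03*z + 4.11)^2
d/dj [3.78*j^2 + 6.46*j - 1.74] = 7.56*j + 6.46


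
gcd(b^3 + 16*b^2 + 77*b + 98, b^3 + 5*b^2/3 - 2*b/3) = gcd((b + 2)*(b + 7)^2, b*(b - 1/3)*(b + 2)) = b + 2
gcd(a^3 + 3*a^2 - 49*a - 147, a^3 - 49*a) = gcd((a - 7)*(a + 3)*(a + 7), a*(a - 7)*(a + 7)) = a^2 - 49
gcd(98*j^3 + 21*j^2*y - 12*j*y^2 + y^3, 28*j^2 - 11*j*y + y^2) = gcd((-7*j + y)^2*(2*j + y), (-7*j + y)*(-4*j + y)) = -7*j + y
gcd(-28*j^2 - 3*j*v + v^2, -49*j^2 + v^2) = -7*j + v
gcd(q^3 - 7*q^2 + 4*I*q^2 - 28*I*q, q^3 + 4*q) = q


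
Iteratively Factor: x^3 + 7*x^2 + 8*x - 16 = (x + 4)*(x^2 + 3*x - 4) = (x - 1)*(x + 4)*(x + 4)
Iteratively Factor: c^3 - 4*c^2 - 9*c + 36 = (c - 3)*(c^2 - c - 12) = (c - 3)*(c + 3)*(c - 4)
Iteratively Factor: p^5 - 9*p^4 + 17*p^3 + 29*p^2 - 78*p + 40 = (p - 1)*(p^4 - 8*p^3 + 9*p^2 + 38*p - 40) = (p - 4)*(p - 1)*(p^3 - 4*p^2 - 7*p + 10) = (p - 4)*(p - 1)^2*(p^2 - 3*p - 10) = (p - 5)*(p - 4)*(p - 1)^2*(p + 2)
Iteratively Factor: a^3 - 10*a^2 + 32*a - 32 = (a - 2)*(a^2 - 8*a + 16) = (a - 4)*(a - 2)*(a - 4)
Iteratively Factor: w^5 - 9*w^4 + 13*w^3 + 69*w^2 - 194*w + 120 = (w + 3)*(w^4 - 12*w^3 + 49*w^2 - 78*w + 40) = (w - 2)*(w + 3)*(w^3 - 10*w^2 + 29*w - 20) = (w - 2)*(w - 1)*(w + 3)*(w^2 - 9*w + 20) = (w - 5)*(w - 2)*(w - 1)*(w + 3)*(w - 4)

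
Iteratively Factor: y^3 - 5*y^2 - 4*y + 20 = (y - 2)*(y^2 - 3*y - 10) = (y - 2)*(y + 2)*(y - 5)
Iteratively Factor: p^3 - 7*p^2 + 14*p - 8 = (p - 1)*(p^2 - 6*p + 8) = (p - 2)*(p - 1)*(p - 4)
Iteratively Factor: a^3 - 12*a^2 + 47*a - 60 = (a - 3)*(a^2 - 9*a + 20) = (a - 4)*(a - 3)*(a - 5)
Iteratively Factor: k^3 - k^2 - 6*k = (k - 3)*(k^2 + 2*k) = (k - 3)*(k + 2)*(k)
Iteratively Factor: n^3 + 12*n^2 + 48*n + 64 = (n + 4)*(n^2 + 8*n + 16) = (n + 4)^2*(n + 4)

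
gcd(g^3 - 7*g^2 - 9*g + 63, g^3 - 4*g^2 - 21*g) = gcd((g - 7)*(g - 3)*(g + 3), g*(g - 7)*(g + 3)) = g^2 - 4*g - 21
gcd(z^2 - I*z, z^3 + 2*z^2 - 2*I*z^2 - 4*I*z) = z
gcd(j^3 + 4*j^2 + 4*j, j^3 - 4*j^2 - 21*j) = j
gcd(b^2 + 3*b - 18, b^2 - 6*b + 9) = b - 3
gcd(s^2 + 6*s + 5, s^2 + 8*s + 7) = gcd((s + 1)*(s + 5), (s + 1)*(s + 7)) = s + 1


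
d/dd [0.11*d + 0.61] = 0.110000000000000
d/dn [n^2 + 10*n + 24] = 2*n + 10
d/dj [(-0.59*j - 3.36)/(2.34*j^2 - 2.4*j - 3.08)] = (1.3806*j^2 + 15.7248*j - 6.2468)/(5.4756*j^4 - 11.232*j^3 - 8.6544*j^2 + 14.784*j + 9.4864)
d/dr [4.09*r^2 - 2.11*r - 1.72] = 8.18*r - 2.11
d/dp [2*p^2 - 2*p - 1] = 4*p - 2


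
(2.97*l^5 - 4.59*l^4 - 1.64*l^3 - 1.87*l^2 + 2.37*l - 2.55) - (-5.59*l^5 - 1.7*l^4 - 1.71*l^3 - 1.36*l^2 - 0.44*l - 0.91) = 8.56*l^5 - 2.89*l^4 + 0.0700000000000001*l^3 - 0.51*l^2 + 2.81*l - 1.64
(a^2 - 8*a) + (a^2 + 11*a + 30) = 2*a^2 + 3*a + 30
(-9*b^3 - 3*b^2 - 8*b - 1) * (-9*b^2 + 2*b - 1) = 81*b^5 + 9*b^4 + 75*b^3 - 4*b^2 + 6*b + 1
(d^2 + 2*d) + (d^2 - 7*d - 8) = 2*d^2 - 5*d - 8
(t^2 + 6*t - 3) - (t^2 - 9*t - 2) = 15*t - 1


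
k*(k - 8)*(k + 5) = k^3 - 3*k^2 - 40*k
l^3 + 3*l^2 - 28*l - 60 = (l - 5)*(l + 2)*(l + 6)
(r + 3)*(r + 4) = r^2 + 7*r + 12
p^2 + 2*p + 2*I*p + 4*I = (p + 2)*(p + 2*I)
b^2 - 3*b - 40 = (b - 8)*(b + 5)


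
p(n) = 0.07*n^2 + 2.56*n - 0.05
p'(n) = 0.14*n + 2.56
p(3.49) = 9.74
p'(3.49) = 3.05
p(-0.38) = -1.01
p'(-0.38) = 2.51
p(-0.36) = -0.96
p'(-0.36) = 2.51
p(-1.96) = -4.80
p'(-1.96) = 2.29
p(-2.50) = -6.01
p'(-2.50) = 2.21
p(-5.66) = -12.30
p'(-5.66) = 1.77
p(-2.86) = -6.80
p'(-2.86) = 2.16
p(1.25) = 3.26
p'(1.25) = 2.74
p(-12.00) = -20.69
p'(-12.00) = 0.88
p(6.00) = 17.83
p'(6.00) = 3.40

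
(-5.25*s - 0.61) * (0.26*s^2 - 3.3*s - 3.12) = -1.365*s^3 + 17.1664*s^2 + 18.393*s + 1.9032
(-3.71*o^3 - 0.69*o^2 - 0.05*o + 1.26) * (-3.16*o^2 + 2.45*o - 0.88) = 11.7236*o^5 - 6.9091*o^4 + 1.7323*o^3 - 3.4969*o^2 + 3.131*o - 1.1088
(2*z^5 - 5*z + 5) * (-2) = -4*z^5 + 10*z - 10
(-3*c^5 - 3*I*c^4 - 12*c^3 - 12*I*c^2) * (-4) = 12*c^5 + 12*I*c^4 + 48*c^3 + 48*I*c^2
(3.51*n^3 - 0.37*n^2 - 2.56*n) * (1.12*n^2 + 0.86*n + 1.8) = 3.9312*n^5 + 2.6042*n^4 + 3.1326*n^3 - 2.8676*n^2 - 4.608*n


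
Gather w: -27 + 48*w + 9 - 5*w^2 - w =-5*w^2 + 47*w - 18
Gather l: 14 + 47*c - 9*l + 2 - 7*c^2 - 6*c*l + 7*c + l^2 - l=-7*c^2 + 54*c + l^2 + l*(-6*c - 10) + 16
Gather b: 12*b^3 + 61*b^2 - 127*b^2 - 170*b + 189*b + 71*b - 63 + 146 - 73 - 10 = 12*b^3 - 66*b^2 + 90*b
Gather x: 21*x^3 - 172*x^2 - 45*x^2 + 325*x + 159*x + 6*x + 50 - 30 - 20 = 21*x^3 - 217*x^2 + 490*x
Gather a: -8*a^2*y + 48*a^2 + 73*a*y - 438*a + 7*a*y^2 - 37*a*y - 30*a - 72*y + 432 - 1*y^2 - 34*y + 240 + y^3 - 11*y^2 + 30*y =a^2*(48 - 8*y) + a*(7*y^2 + 36*y - 468) + y^3 - 12*y^2 - 76*y + 672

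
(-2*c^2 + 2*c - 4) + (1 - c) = -2*c^2 + c - 3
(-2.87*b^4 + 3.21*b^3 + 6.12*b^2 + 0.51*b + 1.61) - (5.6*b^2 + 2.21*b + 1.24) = -2.87*b^4 + 3.21*b^3 + 0.52*b^2 - 1.7*b + 0.37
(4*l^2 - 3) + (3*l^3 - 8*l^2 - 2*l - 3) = 3*l^3 - 4*l^2 - 2*l - 6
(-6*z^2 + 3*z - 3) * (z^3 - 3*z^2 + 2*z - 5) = -6*z^5 + 21*z^4 - 24*z^3 + 45*z^2 - 21*z + 15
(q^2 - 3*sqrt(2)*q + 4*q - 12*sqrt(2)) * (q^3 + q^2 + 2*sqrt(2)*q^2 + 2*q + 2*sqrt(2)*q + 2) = q^5 - sqrt(2)*q^4 + 5*q^4 - 5*sqrt(2)*q^3 - 6*q^3 - 50*q^2 - 10*sqrt(2)*q^2 - 30*sqrt(2)*q - 40*q - 24*sqrt(2)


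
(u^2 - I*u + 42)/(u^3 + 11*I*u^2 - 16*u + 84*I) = (u - 7*I)/(u^2 + 5*I*u + 14)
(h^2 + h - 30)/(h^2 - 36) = (h - 5)/(h - 6)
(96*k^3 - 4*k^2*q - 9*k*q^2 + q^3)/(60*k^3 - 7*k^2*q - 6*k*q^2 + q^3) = (-8*k + q)/(-5*k + q)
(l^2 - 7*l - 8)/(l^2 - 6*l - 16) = (l + 1)/(l + 2)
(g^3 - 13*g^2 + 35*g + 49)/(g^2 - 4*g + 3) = (g^3 - 13*g^2 + 35*g + 49)/(g^2 - 4*g + 3)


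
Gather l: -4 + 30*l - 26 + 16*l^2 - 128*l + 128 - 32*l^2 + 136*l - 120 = -16*l^2 + 38*l - 22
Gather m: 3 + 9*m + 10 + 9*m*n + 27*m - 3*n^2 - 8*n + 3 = m*(9*n + 36) - 3*n^2 - 8*n + 16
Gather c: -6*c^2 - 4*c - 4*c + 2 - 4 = -6*c^2 - 8*c - 2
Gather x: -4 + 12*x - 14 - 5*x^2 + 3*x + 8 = -5*x^2 + 15*x - 10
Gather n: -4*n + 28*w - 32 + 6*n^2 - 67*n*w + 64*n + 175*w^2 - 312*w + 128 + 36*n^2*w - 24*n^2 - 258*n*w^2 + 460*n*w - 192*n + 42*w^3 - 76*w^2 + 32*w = n^2*(36*w - 18) + n*(-258*w^2 + 393*w - 132) + 42*w^3 + 99*w^2 - 252*w + 96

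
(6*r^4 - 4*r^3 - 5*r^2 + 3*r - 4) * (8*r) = 48*r^5 - 32*r^4 - 40*r^3 + 24*r^2 - 32*r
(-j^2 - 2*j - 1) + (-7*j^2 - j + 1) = -8*j^2 - 3*j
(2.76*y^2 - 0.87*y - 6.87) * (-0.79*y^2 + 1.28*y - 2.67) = -2.1804*y^4 + 4.2201*y^3 - 3.0555*y^2 - 6.4707*y + 18.3429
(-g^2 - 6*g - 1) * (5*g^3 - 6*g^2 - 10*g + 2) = -5*g^5 - 24*g^4 + 41*g^3 + 64*g^2 - 2*g - 2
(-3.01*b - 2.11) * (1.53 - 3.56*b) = 10.7156*b^2 + 2.9063*b - 3.2283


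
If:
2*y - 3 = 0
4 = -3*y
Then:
No Solution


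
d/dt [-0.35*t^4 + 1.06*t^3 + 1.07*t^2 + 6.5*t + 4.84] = -1.4*t^3 + 3.18*t^2 + 2.14*t + 6.5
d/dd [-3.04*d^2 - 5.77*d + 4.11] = -6.08*d - 5.77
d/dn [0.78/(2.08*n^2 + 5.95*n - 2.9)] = (-3.2448*n - 4.641)/(2.08*n^2 + 5.95*n - 2.9)^2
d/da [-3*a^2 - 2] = -6*a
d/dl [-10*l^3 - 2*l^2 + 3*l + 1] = -30*l^2 - 4*l + 3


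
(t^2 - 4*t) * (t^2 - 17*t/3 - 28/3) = t^4 - 29*t^3/3 + 40*t^2/3 + 112*t/3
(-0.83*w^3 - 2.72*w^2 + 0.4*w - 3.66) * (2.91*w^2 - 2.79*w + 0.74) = -2.4153*w^5 - 5.5995*w^4 + 8.1386*w^3 - 13.7794*w^2 + 10.5074*w - 2.7084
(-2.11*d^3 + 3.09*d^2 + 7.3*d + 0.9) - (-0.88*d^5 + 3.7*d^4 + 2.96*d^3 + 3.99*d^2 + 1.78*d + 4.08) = 0.88*d^5 - 3.7*d^4 - 5.07*d^3 - 0.9*d^2 + 5.52*d - 3.18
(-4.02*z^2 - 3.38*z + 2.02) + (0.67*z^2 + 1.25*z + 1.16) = -3.35*z^2 - 2.13*z + 3.18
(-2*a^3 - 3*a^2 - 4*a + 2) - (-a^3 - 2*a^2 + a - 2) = -a^3 - a^2 - 5*a + 4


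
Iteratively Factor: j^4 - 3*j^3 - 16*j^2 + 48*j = (j - 4)*(j^3 + j^2 - 12*j) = (j - 4)*(j + 4)*(j^2 - 3*j) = (j - 4)*(j - 3)*(j + 4)*(j)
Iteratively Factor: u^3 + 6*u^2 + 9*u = (u + 3)*(u^2 + 3*u) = u*(u + 3)*(u + 3)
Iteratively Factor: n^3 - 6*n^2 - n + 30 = (n - 5)*(n^2 - n - 6) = (n - 5)*(n + 2)*(n - 3)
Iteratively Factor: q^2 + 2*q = (q + 2)*(q)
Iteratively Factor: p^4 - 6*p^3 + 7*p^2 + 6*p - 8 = (p - 4)*(p^3 - 2*p^2 - p + 2) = (p - 4)*(p + 1)*(p^2 - 3*p + 2) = (p - 4)*(p - 1)*(p + 1)*(p - 2)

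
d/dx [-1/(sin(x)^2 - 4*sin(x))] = 2*(sin(x) - 2)*cos(x)/((sin(x) - 4)^2*sin(x)^2)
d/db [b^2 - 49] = 2*b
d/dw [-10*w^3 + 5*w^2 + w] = -30*w^2 + 10*w + 1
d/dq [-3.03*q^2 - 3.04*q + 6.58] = -6.06*q - 3.04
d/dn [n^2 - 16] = 2*n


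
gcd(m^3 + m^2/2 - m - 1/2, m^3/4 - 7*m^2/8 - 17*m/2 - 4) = m + 1/2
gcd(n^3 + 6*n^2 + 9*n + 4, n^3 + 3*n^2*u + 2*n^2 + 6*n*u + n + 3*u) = n^2 + 2*n + 1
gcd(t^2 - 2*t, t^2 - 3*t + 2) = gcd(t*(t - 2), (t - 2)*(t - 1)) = t - 2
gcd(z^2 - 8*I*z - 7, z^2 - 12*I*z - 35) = z - 7*I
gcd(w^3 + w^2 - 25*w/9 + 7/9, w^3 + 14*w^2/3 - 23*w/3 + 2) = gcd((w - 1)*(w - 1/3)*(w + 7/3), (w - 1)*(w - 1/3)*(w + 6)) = w^2 - 4*w/3 + 1/3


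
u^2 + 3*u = u*(u + 3)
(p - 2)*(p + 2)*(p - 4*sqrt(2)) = p^3 - 4*sqrt(2)*p^2 - 4*p + 16*sqrt(2)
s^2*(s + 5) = s^3 + 5*s^2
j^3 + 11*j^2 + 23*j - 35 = (j - 1)*(j + 5)*(j + 7)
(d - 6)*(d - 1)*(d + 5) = d^3 - 2*d^2 - 29*d + 30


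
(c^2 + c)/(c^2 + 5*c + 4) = c/(c + 4)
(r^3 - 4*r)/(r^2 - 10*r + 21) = r*(r^2 - 4)/(r^2 - 10*r + 21)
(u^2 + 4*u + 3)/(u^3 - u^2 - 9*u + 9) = (u + 1)/(u^2 - 4*u + 3)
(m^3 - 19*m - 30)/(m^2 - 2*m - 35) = (-m^3 + 19*m + 30)/(-m^2 + 2*m + 35)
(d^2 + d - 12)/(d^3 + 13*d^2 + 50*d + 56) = (d - 3)/(d^2 + 9*d + 14)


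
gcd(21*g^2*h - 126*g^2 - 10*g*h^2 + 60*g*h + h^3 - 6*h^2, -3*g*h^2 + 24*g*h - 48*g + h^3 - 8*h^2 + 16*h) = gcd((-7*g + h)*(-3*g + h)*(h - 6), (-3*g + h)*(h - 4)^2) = 3*g - h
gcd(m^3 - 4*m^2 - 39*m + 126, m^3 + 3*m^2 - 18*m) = m^2 + 3*m - 18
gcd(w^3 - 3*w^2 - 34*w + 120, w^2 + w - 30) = w^2 + w - 30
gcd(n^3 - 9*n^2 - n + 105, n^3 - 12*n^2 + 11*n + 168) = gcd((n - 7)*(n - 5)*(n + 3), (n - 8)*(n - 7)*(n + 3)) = n^2 - 4*n - 21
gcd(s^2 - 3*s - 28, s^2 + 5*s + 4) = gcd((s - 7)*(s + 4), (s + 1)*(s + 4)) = s + 4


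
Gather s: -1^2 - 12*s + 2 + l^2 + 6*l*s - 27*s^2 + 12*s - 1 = l^2 + 6*l*s - 27*s^2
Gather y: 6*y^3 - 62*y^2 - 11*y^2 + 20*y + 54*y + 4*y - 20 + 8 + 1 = 6*y^3 - 73*y^2 + 78*y - 11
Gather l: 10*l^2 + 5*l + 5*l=10*l^2 + 10*l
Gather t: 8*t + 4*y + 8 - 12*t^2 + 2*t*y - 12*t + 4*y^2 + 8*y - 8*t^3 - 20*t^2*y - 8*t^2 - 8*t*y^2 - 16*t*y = -8*t^3 + t^2*(-20*y - 20) + t*(-8*y^2 - 14*y - 4) + 4*y^2 + 12*y + 8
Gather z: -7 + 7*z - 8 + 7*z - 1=14*z - 16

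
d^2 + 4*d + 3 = (d + 1)*(d + 3)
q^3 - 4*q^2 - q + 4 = (q - 4)*(q - 1)*(q + 1)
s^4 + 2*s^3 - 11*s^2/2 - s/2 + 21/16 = (s - 3/2)*(s - 1/2)*(s + 1/2)*(s + 7/2)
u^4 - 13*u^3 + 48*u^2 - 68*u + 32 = (u - 8)*(u - 2)^2*(u - 1)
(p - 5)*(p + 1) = p^2 - 4*p - 5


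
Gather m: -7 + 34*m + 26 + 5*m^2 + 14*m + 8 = 5*m^2 + 48*m + 27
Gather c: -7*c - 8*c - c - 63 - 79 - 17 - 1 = -16*c - 160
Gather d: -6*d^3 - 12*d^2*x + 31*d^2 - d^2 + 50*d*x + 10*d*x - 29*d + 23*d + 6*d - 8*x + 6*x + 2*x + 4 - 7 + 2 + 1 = -6*d^3 + d^2*(30 - 12*x) + 60*d*x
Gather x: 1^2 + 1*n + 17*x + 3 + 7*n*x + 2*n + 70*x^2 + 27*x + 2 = 3*n + 70*x^2 + x*(7*n + 44) + 6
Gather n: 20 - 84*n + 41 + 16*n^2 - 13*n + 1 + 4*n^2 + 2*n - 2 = 20*n^2 - 95*n + 60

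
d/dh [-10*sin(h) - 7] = -10*cos(h)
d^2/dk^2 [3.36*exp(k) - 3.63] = 3.36*exp(k)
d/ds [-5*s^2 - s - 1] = -10*s - 1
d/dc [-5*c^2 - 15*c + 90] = -10*c - 15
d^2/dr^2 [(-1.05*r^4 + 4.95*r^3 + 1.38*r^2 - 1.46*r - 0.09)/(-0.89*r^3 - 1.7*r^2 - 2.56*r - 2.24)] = (-1.77635683940025e-15*r^8 + 14.076864*r^6 + 89.465196*r^5 + 216.67242*r^4 + 123.648944*r^3 - 107.696616*r^2 - 181.107264*r - 30.098816)/(0.704969*r^9 + 4.03971*r^8 + 13.799628*r^7 + 33.475592*r^6 + 60.028032*r^5 + 83.465856*r^4 + 88.665088*r^3 + 69.629952*r^2 + 38.535168*r + 11.239424)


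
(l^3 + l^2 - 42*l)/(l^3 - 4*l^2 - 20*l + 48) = l*(l + 7)/(l^2 + 2*l - 8)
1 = 1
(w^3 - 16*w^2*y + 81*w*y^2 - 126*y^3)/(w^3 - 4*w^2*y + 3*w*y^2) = (-w^2 + 13*w*y - 42*y^2)/(w*(-w + y))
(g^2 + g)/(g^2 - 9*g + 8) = g*(g + 1)/(g^2 - 9*g + 8)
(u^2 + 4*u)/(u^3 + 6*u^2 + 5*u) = (u + 4)/(u^2 + 6*u + 5)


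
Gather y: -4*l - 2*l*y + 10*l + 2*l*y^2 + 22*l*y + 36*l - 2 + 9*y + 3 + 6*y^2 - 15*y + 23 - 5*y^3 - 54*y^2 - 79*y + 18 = 42*l - 5*y^3 + y^2*(2*l - 48) + y*(20*l - 85) + 42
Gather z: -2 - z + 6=4 - z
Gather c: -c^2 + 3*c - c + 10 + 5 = -c^2 + 2*c + 15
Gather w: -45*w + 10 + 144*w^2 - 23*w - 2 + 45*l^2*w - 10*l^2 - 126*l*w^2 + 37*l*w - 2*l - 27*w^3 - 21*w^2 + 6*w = -10*l^2 - 2*l - 27*w^3 + w^2*(123 - 126*l) + w*(45*l^2 + 37*l - 62) + 8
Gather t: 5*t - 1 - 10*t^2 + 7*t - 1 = -10*t^2 + 12*t - 2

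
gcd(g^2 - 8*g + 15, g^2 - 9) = g - 3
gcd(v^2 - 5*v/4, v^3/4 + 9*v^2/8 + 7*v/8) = v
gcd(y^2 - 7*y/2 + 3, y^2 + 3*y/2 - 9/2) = y - 3/2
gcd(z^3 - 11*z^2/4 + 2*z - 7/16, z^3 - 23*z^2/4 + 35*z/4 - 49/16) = z^2 - 9*z/4 + 7/8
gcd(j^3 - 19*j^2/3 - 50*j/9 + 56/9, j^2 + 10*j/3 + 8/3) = j + 4/3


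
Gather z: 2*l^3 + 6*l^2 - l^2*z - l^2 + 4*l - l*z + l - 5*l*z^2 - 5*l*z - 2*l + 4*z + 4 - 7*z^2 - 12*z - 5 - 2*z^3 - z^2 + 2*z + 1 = 2*l^3 + 5*l^2 + 3*l - 2*z^3 + z^2*(-5*l - 8) + z*(-l^2 - 6*l - 6)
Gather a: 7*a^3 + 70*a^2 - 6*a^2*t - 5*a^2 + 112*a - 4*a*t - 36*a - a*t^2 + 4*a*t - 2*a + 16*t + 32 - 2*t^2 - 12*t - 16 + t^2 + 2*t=7*a^3 + a^2*(65 - 6*t) + a*(74 - t^2) - t^2 + 6*t + 16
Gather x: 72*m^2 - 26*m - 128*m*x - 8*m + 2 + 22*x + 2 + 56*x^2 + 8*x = 72*m^2 - 34*m + 56*x^2 + x*(30 - 128*m) + 4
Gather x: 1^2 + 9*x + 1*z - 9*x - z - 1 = 0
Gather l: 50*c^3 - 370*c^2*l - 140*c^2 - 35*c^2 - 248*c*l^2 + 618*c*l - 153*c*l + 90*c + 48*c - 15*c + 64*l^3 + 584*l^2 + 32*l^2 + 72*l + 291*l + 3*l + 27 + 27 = 50*c^3 - 175*c^2 + 123*c + 64*l^3 + l^2*(616 - 248*c) + l*(-370*c^2 + 465*c + 366) + 54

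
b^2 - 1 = (b - 1)*(b + 1)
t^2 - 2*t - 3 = (t - 3)*(t + 1)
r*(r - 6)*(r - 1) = r^3 - 7*r^2 + 6*r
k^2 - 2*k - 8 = (k - 4)*(k + 2)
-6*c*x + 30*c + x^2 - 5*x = (-6*c + x)*(x - 5)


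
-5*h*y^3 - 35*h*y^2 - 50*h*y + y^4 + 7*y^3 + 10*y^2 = y*(-5*h + y)*(y + 2)*(y + 5)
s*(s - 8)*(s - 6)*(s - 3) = s^4 - 17*s^3 + 90*s^2 - 144*s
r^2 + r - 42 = (r - 6)*(r + 7)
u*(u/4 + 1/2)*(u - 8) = u^3/4 - 3*u^2/2 - 4*u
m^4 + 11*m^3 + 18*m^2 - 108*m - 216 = (m - 3)*(m + 2)*(m + 6)^2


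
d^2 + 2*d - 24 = (d - 4)*(d + 6)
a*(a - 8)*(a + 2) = a^3 - 6*a^2 - 16*a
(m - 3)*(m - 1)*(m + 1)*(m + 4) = m^4 + m^3 - 13*m^2 - m + 12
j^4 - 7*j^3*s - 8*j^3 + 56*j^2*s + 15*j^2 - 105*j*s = j*(j - 5)*(j - 3)*(j - 7*s)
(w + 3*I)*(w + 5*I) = w^2 + 8*I*w - 15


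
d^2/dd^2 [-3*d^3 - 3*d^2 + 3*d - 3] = -18*d - 6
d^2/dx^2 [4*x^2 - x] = 8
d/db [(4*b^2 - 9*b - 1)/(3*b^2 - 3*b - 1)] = (15*b^2 - 2*b + 6)/(9*b^4 - 18*b^3 + 3*b^2 + 6*b + 1)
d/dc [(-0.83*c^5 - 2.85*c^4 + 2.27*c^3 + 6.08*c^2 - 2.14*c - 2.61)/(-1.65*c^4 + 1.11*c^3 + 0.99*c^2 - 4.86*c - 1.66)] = (1.3695*c^8 - 1.8426*c^7 - 1.8831*c^6 + 30.5562*c^5 + 33.3475*c^4 - 15.6156*c^3 - 30.0435*c^2 - 15.0178*c - 9.1322)/(2.7225*c^8 - 3.663*c^7 - 2.0349*c^6 + 18.2358*c^5 - 4.3311*c^4 - 13.308*c^3 + 20.3328*c^2 + 16.1352*c + 2.7556)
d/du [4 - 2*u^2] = -4*u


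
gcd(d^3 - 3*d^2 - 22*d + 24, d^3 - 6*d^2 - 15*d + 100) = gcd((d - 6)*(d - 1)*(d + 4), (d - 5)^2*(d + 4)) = d + 4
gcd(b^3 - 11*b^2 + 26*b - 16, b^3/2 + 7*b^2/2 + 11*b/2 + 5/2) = 1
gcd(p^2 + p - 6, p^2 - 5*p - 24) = p + 3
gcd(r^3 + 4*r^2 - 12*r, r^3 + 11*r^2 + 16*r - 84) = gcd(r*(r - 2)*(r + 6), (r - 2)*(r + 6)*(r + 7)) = r^2 + 4*r - 12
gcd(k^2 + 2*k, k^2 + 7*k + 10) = k + 2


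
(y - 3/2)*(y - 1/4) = y^2 - 7*y/4 + 3/8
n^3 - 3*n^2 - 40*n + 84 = (n - 7)*(n - 2)*(n + 6)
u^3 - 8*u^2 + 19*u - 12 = (u - 4)*(u - 3)*(u - 1)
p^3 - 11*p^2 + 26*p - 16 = (p - 8)*(p - 2)*(p - 1)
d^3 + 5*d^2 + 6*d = d*(d + 2)*(d + 3)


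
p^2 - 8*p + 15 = (p - 5)*(p - 3)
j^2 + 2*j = j*(j + 2)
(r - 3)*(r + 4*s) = r^2 + 4*r*s - 3*r - 12*s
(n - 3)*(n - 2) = n^2 - 5*n + 6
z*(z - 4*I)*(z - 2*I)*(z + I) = z^4 - 5*I*z^3 - 2*z^2 - 8*I*z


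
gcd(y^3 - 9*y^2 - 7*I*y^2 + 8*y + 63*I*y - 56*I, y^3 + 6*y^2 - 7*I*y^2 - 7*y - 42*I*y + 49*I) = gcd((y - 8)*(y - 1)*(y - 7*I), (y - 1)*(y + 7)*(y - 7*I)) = y^2 + y*(-1 - 7*I) + 7*I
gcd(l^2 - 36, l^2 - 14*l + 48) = l - 6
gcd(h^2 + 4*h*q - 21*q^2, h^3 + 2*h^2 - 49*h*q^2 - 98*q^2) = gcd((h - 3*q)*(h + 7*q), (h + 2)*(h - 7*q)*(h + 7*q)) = h + 7*q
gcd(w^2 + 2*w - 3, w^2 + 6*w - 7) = w - 1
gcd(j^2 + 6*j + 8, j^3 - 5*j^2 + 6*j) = 1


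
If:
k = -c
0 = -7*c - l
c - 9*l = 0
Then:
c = 0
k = 0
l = 0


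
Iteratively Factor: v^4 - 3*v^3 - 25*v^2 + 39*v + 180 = (v + 3)*(v^3 - 6*v^2 - 7*v + 60) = (v - 4)*(v + 3)*(v^2 - 2*v - 15) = (v - 4)*(v + 3)^2*(v - 5)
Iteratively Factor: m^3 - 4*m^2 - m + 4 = (m + 1)*(m^2 - 5*m + 4) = (m - 4)*(m + 1)*(m - 1)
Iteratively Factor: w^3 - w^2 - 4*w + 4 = (w + 2)*(w^2 - 3*w + 2) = (w - 2)*(w + 2)*(w - 1)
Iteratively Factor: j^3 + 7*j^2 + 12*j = (j + 3)*(j^2 + 4*j) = (j + 3)*(j + 4)*(j)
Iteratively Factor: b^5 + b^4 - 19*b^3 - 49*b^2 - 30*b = (b - 5)*(b^4 + 6*b^3 + 11*b^2 + 6*b) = (b - 5)*(b + 1)*(b^3 + 5*b^2 + 6*b) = (b - 5)*(b + 1)*(b + 2)*(b^2 + 3*b) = b*(b - 5)*(b + 1)*(b + 2)*(b + 3)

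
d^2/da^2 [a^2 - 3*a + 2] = 2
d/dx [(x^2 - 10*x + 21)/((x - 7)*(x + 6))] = 9/(x^2 + 12*x + 36)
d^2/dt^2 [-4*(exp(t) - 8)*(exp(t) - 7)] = (60 - 16*exp(t))*exp(t)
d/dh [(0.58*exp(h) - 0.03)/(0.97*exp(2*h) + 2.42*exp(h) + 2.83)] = (-0.5626*exp(2*h) + 0.0582*exp(h) + 1.714)*exp(h)/(0.9409*exp(4*h) + 4.6948*exp(3*h) + 11.3466*exp(2*h) + 13.6972*exp(h) + 8.0089)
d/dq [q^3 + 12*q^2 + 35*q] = 3*q^2 + 24*q + 35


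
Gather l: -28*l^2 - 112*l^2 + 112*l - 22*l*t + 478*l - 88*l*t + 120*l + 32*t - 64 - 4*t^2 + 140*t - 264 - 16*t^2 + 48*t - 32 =-140*l^2 + l*(710 - 110*t) - 20*t^2 + 220*t - 360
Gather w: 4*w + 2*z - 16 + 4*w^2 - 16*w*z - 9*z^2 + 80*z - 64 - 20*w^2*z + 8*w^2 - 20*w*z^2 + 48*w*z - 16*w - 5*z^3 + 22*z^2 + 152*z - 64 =w^2*(12 - 20*z) + w*(-20*z^2 + 32*z - 12) - 5*z^3 + 13*z^2 + 234*z - 144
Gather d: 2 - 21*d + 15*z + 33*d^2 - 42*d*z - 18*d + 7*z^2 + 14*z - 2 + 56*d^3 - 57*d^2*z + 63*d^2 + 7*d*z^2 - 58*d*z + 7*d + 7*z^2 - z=56*d^3 + d^2*(96 - 57*z) + d*(7*z^2 - 100*z - 32) + 14*z^2 + 28*z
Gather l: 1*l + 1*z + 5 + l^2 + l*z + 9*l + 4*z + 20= l^2 + l*(z + 10) + 5*z + 25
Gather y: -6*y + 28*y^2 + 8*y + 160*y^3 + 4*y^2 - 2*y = 160*y^3 + 32*y^2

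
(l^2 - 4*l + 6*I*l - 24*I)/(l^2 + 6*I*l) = (l - 4)/l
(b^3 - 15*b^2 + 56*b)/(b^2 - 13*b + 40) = b*(b - 7)/(b - 5)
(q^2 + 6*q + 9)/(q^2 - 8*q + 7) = (q^2 + 6*q + 9)/(q^2 - 8*q + 7)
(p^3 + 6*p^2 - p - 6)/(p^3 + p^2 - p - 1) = (p + 6)/(p + 1)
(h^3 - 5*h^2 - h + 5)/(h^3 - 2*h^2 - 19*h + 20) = (h + 1)/(h + 4)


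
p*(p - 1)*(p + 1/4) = p^3 - 3*p^2/4 - p/4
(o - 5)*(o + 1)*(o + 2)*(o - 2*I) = o^4 - 2*o^3 - 2*I*o^3 - 13*o^2 + 4*I*o^2 - 10*o + 26*I*o + 20*I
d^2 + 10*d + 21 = (d + 3)*(d + 7)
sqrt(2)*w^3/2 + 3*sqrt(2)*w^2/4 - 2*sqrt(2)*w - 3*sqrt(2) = (w - 2)*(w + 3/2)*(sqrt(2)*w/2 + sqrt(2))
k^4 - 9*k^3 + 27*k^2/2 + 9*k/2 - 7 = (k - 7)*(k - 2)*(k - sqrt(2)/2)*(k + sqrt(2)/2)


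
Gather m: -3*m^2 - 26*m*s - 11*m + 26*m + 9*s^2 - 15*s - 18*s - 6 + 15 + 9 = -3*m^2 + m*(15 - 26*s) + 9*s^2 - 33*s + 18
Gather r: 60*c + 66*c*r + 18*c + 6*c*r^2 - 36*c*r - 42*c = 6*c*r^2 + 30*c*r + 36*c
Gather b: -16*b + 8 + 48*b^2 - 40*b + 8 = 48*b^2 - 56*b + 16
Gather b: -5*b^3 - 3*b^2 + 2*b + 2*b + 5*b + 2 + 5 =-5*b^3 - 3*b^2 + 9*b + 7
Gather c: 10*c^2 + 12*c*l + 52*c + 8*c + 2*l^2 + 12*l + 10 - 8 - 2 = 10*c^2 + c*(12*l + 60) + 2*l^2 + 12*l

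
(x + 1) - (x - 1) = 2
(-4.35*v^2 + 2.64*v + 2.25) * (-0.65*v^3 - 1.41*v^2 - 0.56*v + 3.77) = 2.8275*v^5 + 4.4175*v^4 - 2.7489*v^3 - 21.0504*v^2 + 8.6928*v + 8.4825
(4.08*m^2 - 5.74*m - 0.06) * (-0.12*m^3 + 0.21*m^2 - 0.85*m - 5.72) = -0.4896*m^5 + 1.5456*m^4 - 4.6662*m^3 - 18.4712*m^2 + 32.8838*m + 0.3432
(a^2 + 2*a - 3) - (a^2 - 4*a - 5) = 6*a + 2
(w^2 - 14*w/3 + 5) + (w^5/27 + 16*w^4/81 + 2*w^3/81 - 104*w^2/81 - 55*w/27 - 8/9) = w^5/27 + 16*w^4/81 + 2*w^3/81 - 23*w^2/81 - 181*w/27 + 37/9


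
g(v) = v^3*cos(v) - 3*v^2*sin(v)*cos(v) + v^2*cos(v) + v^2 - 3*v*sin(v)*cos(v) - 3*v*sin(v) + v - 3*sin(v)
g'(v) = -v^3*sin(v) + 3*v^2*sin(v)^2 - v^2*sin(v) - 3*v^2*cos(v)^2 + 3*v^2*cos(v) + 3*v*sin(v)^2 - 6*v*sin(v)*cos(v) - 3*v*cos(v)^2 - v*cos(v) + 2*v - 3*sin(v)*cos(v) - 3*sin(v) - 3*cos(v) + 1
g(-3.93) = 66.92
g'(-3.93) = -20.29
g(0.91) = -4.34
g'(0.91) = -4.49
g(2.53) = -3.05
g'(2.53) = -20.41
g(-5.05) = -21.47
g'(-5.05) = 167.97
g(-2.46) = 2.42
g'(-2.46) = -17.74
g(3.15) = -28.33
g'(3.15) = -55.34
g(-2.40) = 1.45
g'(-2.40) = -14.72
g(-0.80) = 0.12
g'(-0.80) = 0.54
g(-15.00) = 2264.47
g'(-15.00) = -2651.56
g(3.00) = -20.30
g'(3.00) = -50.93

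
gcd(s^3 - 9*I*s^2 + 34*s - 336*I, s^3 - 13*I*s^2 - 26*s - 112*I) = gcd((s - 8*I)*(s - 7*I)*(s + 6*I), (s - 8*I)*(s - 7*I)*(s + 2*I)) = s^2 - 15*I*s - 56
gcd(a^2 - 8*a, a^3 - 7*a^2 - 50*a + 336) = a - 8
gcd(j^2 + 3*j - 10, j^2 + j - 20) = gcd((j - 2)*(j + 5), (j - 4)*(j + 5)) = j + 5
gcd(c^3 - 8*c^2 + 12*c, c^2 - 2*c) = c^2 - 2*c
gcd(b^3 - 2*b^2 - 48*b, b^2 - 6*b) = b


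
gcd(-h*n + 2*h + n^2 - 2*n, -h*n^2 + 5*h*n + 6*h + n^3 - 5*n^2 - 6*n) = h - n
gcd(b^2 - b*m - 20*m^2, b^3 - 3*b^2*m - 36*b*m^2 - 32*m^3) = b + 4*m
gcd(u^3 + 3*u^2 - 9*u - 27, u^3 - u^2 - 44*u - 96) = u + 3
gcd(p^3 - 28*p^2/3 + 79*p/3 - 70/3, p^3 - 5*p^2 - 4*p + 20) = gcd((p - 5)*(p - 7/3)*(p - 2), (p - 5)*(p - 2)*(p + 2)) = p^2 - 7*p + 10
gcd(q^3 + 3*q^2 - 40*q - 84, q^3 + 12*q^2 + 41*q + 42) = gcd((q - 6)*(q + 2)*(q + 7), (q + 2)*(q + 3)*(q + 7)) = q^2 + 9*q + 14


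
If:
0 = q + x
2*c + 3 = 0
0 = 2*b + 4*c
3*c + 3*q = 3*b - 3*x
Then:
No Solution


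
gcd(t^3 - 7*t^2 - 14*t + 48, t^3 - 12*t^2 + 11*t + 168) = t^2 - 5*t - 24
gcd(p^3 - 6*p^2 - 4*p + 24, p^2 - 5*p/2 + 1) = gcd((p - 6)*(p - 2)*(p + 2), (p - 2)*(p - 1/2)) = p - 2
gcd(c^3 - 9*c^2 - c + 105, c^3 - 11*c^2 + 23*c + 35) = c^2 - 12*c + 35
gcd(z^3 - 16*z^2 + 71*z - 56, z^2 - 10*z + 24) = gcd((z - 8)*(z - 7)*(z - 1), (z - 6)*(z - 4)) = 1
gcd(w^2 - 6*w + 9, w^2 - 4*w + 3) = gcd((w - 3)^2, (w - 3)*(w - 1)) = w - 3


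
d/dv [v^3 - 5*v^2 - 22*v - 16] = 3*v^2 - 10*v - 22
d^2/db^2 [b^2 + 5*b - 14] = 2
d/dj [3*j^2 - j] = 6*j - 1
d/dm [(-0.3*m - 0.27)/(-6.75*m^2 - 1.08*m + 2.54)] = (2.025*m^2 + 0.324*m - (0.3*m + 0.27)*(13.5*m + 1.08) - 0.762)/(6.75*m^2 + 1.08*m - 2.54)^2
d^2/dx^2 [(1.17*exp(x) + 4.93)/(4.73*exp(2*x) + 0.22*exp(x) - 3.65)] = (26.176293*exp(4*x) + 439.976086*exp(3*x) + 136.587264*exp(2*x) + 341.634062*exp(x) + 19.546115)*exp(x)/(105.823817*exp(6*x) + 14.766114*exp(5*x) - 244.296459*exp(4*x) - 22.778492*exp(3*x) + 188.516295*exp(2*x) + 8.79285*exp(x) - 48.627125)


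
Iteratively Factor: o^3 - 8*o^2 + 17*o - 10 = (o - 1)*(o^2 - 7*o + 10) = (o - 2)*(o - 1)*(o - 5)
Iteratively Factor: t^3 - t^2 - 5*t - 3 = (t + 1)*(t^2 - 2*t - 3) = (t - 3)*(t + 1)*(t + 1)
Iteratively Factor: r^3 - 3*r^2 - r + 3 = (r - 3)*(r^2 - 1) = (r - 3)*(r + 1)*(r - 1)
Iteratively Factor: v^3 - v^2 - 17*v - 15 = (v + 3)*(v^2 - 4*v - 5) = (v + 1)*(v + 3)*(v - 5)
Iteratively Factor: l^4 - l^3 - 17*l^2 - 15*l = (l + 3)*(l^3 - 4*l^2 - 5*l) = l*(l + 3)*(l^2 - 4*l - 5) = l*(l + 1)*(l + 3)*(l - 5)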